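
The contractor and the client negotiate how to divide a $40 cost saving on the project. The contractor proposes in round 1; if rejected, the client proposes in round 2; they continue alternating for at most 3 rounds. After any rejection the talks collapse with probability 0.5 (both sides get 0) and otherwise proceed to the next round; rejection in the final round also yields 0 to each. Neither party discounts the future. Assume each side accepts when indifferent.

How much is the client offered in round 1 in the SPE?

10

Round 3 (the contractor proposes): the client will accept anything ≥ 0, so the contractor offers 0 and keeps 40.
Round 2 (the client proposes): rejecting gives the contractor an expected 0.5 × 40 = 20, so the client offers 20, keeping 20.
Round 1 (the contractor proposes): rejecting gives the client an expected 0.5 × 20 = 10; the contractor offers that and keeps 30.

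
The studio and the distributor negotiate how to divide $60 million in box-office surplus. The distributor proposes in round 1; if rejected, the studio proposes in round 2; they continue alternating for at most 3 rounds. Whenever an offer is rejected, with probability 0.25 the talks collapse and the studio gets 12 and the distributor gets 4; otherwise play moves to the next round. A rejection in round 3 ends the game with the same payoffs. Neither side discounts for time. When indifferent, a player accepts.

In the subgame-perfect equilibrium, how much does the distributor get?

Round 3 (the distributor proposes): the studio gets 12 if talks fail, so the distributor offers 12 and keeps 48.
Round 2 (the studio proposes): rejecting gives the distributor an expected 0.75 × 48 + 0.25 × 4 = 37; the studio offers that and keeps 23.
Round 1 (the distributor proposes): rejecting gives the studio an expected 0.75 × 23 + 0.25 × 12 = 20.25. The distributor offers 20.25 and keeps 60 − 20.25 = 39.75.

39.75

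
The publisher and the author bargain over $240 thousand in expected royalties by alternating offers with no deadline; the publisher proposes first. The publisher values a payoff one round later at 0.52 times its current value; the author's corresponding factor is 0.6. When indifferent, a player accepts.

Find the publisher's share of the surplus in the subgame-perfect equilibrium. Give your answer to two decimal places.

139.53

When the publisher proposes, the author accepts any offer worth at least 0.6 times what the author would get by proposing next round; and vice versa.
This gives x = 240 − 0.6y and y = 240 − 0.52x, where x and y are each side's share when it proposes.
Hence (1 − 0.6·0.52)x = 240(1 − 0.6), i.e. 0.688·x = 96.
x ≈ 139.5349; the author's share is 240 − x ≈ 100.4651.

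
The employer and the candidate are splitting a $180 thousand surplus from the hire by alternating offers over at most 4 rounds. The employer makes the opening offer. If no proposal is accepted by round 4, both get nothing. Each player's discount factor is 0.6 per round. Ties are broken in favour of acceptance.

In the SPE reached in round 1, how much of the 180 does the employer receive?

By backward induction:
Round 4 (the candidate proposes): the employer will accept anything ≥ 0, so the candidate offers 0 and keeps 180.
Round 3 (the employer proposes): the candidate can get 180 next round, worth 0.6 × 180 = 108 now; the employer offers that and keeps 72.
Round 2 (the candidate proposes): the employer can get 72 next round, worth 0.6 × 72 = 43.2 now, so the candidate offers 43.2, keeping 136.8.
Round 1 (the employer proposes): the candidate can get 136.8 next round, worth 0.6 × 136.8 = 82.08 now, so the employer offers 82.08, keeping 97.92.

97.92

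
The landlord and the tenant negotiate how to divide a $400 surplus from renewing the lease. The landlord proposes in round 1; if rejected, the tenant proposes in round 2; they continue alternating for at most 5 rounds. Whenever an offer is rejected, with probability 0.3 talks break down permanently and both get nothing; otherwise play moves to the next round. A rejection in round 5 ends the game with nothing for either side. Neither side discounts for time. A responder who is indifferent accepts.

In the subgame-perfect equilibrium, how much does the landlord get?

274.84

Round 5 (the landlord proposes): rejection yields 0 for the tenant; the landlord offers 0 and keeps 400.
Round 4 (the tenant proposes): rejecting gives the landlord an expected 0.7 × 400 = 280. The tenant offers 280 and keeps 400 − 280 = 120.
Round 3 (the landlord proposes): rejecting gives the tenant an expected 0.7 × 120 = 84; the landlord offers that and keeps 316.
Round 2 (the tenant proposes): rejecting gives the landlord an expected 0.7 × 316 = 221.2; the tenant offers that and keeps 178.8.
Round 1 (the landlord proposes): rejecting gives the tenant an expected 0.7 × 178.8 = 125.16, so the landlord offers 125.16, keeping 274.84.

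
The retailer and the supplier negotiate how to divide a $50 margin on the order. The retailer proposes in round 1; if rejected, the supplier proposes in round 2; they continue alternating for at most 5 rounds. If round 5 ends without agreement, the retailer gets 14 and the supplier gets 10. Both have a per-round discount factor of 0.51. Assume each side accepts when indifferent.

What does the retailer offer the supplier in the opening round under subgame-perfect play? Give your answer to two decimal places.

16.42

Round 5 (the retailer proposes): the supplier gets 10 if talks fail, so the retailer offers 10 and keeps 40.
Round 4 (the supplier proposes): the retailer can get 40 next round, worth 0.51 × 40 = 20.4 now, so the supplier offers 20.4, keeping 29.6.
Round 3 (the retailer proposes): the supplier can get 29.6 next round, worth 0.51 × 29.6 = 15.096 now; the retailer offers that and keeps 34.904.
Round 2 (the supplier proposes): the retailer can get 34.904 next round, worth 0.51 × 34.904 = 17.80104 now, so the supplier offers 17.80104, keeping 32.19896.
Round 1 (the retailer proposes): the supplier can get 32.19896 next round, worth 0.51 × 32.19896 = 16.4214696 now; the retailer offers that and keeps 33.5785304.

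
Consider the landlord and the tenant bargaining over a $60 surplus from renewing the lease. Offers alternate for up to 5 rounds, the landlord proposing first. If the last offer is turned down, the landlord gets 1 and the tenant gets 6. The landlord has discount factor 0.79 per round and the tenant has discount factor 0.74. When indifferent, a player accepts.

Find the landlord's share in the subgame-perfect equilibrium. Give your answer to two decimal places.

Round 5 (the landlord proposes): the tenant gets 6 if talks fail, so the landlord offers 6 and keeps 54.
Round 4 (the tenant proposes): the landlord can get 54 next round, worth 0.79 × 54 = 42.66 now, so the tenant offers 42.66, keeping 17.34.
Round 3 (the landlord proposes): the tenant can get 17.34 next round, worth 0.74 × 17.34 = 12.8316 now, so the landlord offers 12.8316, keeping 47.1684.
Round 2 (the tenant proposes): the landlord can get 47.1684 next round, worth 0.79 × 47.1684 = 37.263036 now. The tenant offers 37.263036 and keeps 60 − 37.263036 = 22.736964.
Round 1 (the landlord proposes): the tenant can get 22.736964 next round, worth 0.74 × 22.736964 = 16.82535336 now. The landlord offers 16.82535336 and keeps 60 − 16.82535336 = 43.17464664.

43.17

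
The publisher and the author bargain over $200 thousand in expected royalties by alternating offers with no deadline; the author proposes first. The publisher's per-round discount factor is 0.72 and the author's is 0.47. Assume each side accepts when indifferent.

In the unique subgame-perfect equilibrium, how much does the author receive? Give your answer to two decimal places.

84.64

In a stationary SPE each proposer offers the other exactly their discounted continuation value.
If the author keeps x when proposing and the publisher keeps y when proposing, then x = 200 − 0.72y and y = 200 − 0.47x.
Solving: x = 200(1 − 0.72) / (1 − 0.47·0.72) = 56 / 0.6616 ≈ 84.6433.
The publisher gets 200 − 84.6433 ≈ 115.3567.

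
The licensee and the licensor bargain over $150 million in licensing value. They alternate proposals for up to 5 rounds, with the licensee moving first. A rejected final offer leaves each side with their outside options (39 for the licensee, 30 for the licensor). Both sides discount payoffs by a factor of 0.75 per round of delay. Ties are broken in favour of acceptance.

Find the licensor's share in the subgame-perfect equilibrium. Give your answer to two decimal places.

Work backward from the last round.
Round 5 (the licensee proposes): the licensor gets 30 if talks fail, so the licensee offers 30 and keeps 120.
Round 4 (the licensor proposes): the licensee can get 120 next round, worth 0.75 × 120 = 90 now. The licensor offers 90 and keeps 150 − 90 = 60.
Round 3 (the licensee proposes): the licensor can get 60 next round, worth 0.75 × 60 = 45 now, so the licensee offers 45, keeping 105.
Round 2 (the licensor proposes): the licensee can get 105 next round, worth 0.75 × 105 = 78.75 now; the licensor offers that and keeps 71.25.
Round 1 (the licensee proposes): the licensor can get 71.25 next round, worth 0.75 × 71.25 = 53.4375 now. The licensee offers 53.4375 and keeps 150 − 53.4375 = 96.5625.

53.44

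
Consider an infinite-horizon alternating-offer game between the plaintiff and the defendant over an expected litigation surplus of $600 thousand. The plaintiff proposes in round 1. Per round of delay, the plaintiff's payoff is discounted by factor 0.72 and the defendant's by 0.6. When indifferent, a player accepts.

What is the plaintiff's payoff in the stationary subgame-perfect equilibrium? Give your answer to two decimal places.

Let x be the plaintiff's share when the plaintiff proposes and y be the defendant's share when the defendant proposes.
The defendant accepts iff offered ≥ 0.6·y, so x = 600 − 0.6y. Symmetrically y = 600 − 0.72x.
Substituting: x = 600 − 0.6(600 − 0.72x), giving x(1 − 0.72·0.6) = 600(1 − 0.6).
So x = 600 × 0.4 / 0.568 ≈ 422.5352, and the defendant receives 600 − x ≈ 177.4648.

422.54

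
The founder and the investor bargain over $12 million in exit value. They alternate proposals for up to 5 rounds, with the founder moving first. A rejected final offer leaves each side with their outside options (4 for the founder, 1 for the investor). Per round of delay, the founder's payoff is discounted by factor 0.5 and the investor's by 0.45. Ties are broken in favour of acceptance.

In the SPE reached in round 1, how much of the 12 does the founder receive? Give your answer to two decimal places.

Round 5 (the founder proposes): the investor gets 1 if talks fail, so the founder offers 1 and keeps 11.
Round 4 (the investor proposes): the founder can get 11 next round, worth 0.5 × 11 = 5.5 now. The investor offers 5.5 and keeps 12 − 5.5 = 6.5.
Round 3 (the founder proposes): the investor can get 6.5 next round, worth 0.45 × 6.5 = 2.925 now; the founder offers that and keeps 9.075.
Round 2 (the investor proposes): the founder can get 9.075 next round, worth 0.5 × 9.075 = 4.5375 now; the investor offers that and keeps 7.4625.
Round 1 (the founder proposes): the investor can get 7.4625 next round, worth 0.45 × 7.4625 = 3.358125 now, so the founder offers 3.358125, keeping 8.641875.

8.64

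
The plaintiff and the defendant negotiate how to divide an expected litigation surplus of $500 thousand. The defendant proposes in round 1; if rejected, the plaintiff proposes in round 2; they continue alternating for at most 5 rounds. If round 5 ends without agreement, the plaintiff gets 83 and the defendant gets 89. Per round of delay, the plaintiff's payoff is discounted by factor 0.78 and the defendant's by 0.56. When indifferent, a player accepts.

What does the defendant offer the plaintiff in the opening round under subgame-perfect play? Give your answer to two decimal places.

Round 5 (the defendant proposes): the plaintiff gets 83 if talks fail, so the defendant offers 83 and keeps 417.
Round 4 (the plaintiff proposes): the defendant can get 417 next round, worth 0.56 × 417 = 233.52 now. The plaintiff offers 233.52 and keeps 500 − 233.52 = 266.48.
Round 3 (the defendant proposes): the plaintiff can get 266.48 next round, worth 0.78 × 266.48 = 207.8544 now, so the defendant offers 207.8544, keeping 292.1456.
Round 2 (the plaintiff proposes): the defendant can get 292.1456 next round, worth 0.56 × 292.1456 = 163.601536 now. The plaintiff offers 163.601536 and keeps 500 − 163.601536 = 336.398464.
Round 1 (the defendant proposes): the plaintiff can get 336.398464 next round, worth 0.78 × 336.398464 = 262.39080192 now; the defendant offers that and keeps 237.60919808.

262.39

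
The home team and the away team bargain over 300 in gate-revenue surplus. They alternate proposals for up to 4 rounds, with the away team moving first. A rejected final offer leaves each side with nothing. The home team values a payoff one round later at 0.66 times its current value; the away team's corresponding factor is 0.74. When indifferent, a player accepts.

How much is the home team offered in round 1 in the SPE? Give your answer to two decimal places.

Solve by backward induction from round 4.
Round 4 (the home team proposes): rejection yields 0 for the away team; the home team offers 0 and keeps 300.
Round 3 (the away team proposes): the home team can get 300 next round, worth 0.66 × 300 = 198 now, so the away team offers 198, keeping 102.
Round 2 (the home team proposes): the away team can get 102 next round, worth 0.74 × 102 = 75.48 now; the home team offers that and keeps 224.52.
Round 1 (the away team proposes): the home team can get 224.52 next round, worth 0.66 × 224.52 = 148.1832 now. The away team offers 148.1832 and keeps 300 − 148.1832 = 151.8168.

148.18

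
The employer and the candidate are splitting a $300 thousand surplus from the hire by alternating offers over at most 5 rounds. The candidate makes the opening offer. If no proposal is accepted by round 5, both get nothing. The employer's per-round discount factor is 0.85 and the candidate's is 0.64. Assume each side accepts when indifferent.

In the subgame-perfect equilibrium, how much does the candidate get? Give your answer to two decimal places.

158.26

Work backward from the last round.
Round 5 (the candidate proposes): the employer will accept anything ≥ 0, so the candidate offers 0 and keeps 300.
Round 4 (the employer proposes): the candidate can get 300 next round, worth 0.64 × 300 = 192 now, so the employer offers 192, keeping 108.
Round 3 (the candidate proposes): the employer can get 108 next round, worth 0.85 × 108 = 91.8 now. The candidate offers 91.8 and keeps 300 − 91.8 = 208.2.
Round 2 (the employer proposes): the candidate can get 208.2 next round, worth 0.64 × 208.2 = 133.248 now; the employer offers that and keeps 166.752.
Round 1 (the candidate proposes): the employer can get 166.752 next round, worth 0.85 × 166.752 = 141.7392 now; the candidate offers that and keeps 158.2608.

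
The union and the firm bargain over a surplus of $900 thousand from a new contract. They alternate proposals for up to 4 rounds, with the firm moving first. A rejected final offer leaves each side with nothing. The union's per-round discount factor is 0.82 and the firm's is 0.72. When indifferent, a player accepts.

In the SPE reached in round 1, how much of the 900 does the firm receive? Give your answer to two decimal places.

Solve by backward induction from round 4.
Round 4 (the union proposes): the firm will accept anything ≥ 0, so the union offers 0 and keeps 900.
Round 3 (the firm proposes): the union can get 900 next round, worth 0.82 × 900 = 738 now; the firm offers that and keeps 162.
Round 2 (the union proposes): the firm can get 162 next round, worth 0.72 × 162 = 116.64 now. The union offers 116.64 and keeps 900 − 116.64 = 783.36.
Round 1 (the firm proposes): the union can get 783.36 next round, worth 0.82 × 783.36 = 642.3552 now; the firm offers that and keeps 257.6448.

257.64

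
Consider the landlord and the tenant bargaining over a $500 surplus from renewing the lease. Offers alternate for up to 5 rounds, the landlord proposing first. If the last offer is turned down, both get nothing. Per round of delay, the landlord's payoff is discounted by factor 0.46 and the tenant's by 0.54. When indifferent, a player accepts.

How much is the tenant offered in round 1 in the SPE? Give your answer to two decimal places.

Round 5 (the landlord proposes): rejection yields 0 for the tenant; the landlord offers 0 and keeps 500.
Round 4 (the tenant proposes): the landlord can get 500 next round, worth 0.46 × 500 = 230 now, so the tenant offers 230, keeping 270.
Round 3 (the landlord proposes): the tenant can get 270 next round, worth 0.54 × 270 = 145.8 now, so the landlord offers 145.8, keeping 354.2.
Round 2 (the tenant proposes): the landlord can get 354.2 next round, worth 0.46 × 354.2 = 162.932 now, so the tenant offers 162.932, keeping 337.068.
Round 1 (the landlord proposes): the tenant can get 337.068 next round, worth 0.54 × 337.068 = 182.01672 now, so the landlord offers 182.01672, keeping 317.98328.

182.02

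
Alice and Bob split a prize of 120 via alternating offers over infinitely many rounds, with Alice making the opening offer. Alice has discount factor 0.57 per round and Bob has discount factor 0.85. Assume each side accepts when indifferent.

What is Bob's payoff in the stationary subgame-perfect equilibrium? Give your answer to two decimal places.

Let x be Alice's share when Alice proposes and y be Bob's share when Bob proposes.
Bob accepts iff offered ≥ 0.85·y, so x = 120 − 0.85y. Symmetrically y = 120 − 0.57x.
Substituting: x = 120 − 0.85(120 − 0.57x), giving x(1 − 0.57·0.85) = 120(1 − 0.85).
So x = 120 × 0.15 / 0.5155 ≈ 34.9176, and Bob receives 120 − x ≈ 85.0824.

85.08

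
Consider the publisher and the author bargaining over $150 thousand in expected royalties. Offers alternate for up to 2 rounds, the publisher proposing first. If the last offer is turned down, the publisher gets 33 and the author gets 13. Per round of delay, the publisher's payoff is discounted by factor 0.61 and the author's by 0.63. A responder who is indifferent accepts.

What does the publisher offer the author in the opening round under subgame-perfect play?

73.71

Solve by backward induction from round 2.
Round 2 (the author proposes): the publisher gets 33 if talks fail, so the author offers 33 and keeps 117.
Round 1 (the publisher proposes): the author can get 117 next round, worth 0.63 × 117 = 73.71 now. The publisher offers 73.71 and keeps 150 − 73.71 = 76.29.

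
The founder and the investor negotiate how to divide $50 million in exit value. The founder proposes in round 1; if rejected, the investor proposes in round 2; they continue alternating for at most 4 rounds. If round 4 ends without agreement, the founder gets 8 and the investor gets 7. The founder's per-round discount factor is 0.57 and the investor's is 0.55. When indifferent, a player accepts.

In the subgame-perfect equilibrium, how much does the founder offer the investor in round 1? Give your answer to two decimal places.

Work backward from the last round.
Round 4 (the investor proposes): the founder gets 8 if talks fail, so the investor offers 8 and keeps 42.
Round 3 (the founder proposes): the investor can get 42 next round, worth 0.55 × 42 = 23.1 now, so the founder offers 23.1, keeping 26.9.
Round 2 (the investor proposes): the founder can get 26.9 next round, worth 0.57 × 26.9 = 15.333 now, so the investor offers 15.333, keeping 34.667.
Round 1 (the founder proposes): the investor can get 34.667 next round, worth 0.55 × 34.667 = 19.06685 now; the founder offers that and keeps 30.93315.

19.07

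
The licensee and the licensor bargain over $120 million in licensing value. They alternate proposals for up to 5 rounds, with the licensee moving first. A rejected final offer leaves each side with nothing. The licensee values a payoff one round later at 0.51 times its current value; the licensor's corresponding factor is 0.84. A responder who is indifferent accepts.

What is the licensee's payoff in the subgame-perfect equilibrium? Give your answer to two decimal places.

49.45

Round 5 (the licensee proposes): the licensor will accept anything ≥ 0, so the licensee offers 0 and keeps 120.
Round 4 (the licensor proposes): the licensee can get 120 next round, worth 0.51 × 120 = 61.2 now, so the licensor offers 61.2, keeping 58.8.
Round 3 (the licensee proposes): the licensor can get 58.8 next round, worth 0.84 × 58.8 = 49.392 now; the licensee offers that and keeps 70.608.
Round 2 (the licensor proposes): the licensee can get 70.608 next round, worth 0.51 × 70.608 = 36.01008 now; the licensor offers that and keeps 83.98992.
Round 1 (the licensee proposes): the licensor can get 83.98992 next round, worth 0.84 × 83.98992 = 70.5515328 now. The licensee offers 70.5515328 and keeps 120 − 70.5515328 = 49.4484672.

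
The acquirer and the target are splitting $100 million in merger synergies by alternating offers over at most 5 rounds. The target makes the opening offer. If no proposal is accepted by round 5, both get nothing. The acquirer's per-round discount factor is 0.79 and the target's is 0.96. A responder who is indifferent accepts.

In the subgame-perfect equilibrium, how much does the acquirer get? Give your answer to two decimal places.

5.56

Solve by backward induction from round 5.
Round 5 (the target proposes): the acquirer will accept anything ≥ 0, so the target offers 0 and keeps 100.
Round 4 (the acquirer proposes): the target can get 100 next round, worth 0.96 × 100 = 96 now; the acquirer offers that and keeps 4.
Round 3 (the target proposes): the acquirer can get 4 next round, worth 0.79 × 4 = 3.16 now. The target offers 3.16 and keeps 100 − 3.16 = 96.84.
Round 2 (the acquirer proposes): the target can get 96.84 next round, worth 0.96 × 96.84 = 92.9664 now; the acquirer offers that and keeps 7.0336.
Round 1 (the target proposes): the acquirer can get 7.0336 next round, worth 0.79 × 7.0336 = 5.556544 now, so the target offers 5.556544, keeping 94.443456.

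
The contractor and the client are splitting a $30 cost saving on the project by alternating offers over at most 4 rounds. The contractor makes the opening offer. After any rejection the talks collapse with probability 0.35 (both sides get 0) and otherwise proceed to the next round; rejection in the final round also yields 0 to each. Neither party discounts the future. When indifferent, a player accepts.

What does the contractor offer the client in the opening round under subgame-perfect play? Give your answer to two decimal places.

15.06

Round 4 (the client proposes): the contractor will accept anything ≥ 0, so the client offers 0 and keeps 30.
Round 3 (the contractor proposes): rejecting gives the client an expected 0.65 × 30 = 19.5; the contractor offers that and keeps 10.5.
Round 2 (the client proposes): rejecting gives the contractor an expected 0.65 × 10.5 = 6.825, so the client offers 6.825, keeping 23.175.
Round 1 (the contractor proposes): rejecting gives the client an expected 0.65 × 23.175 = 15.06375. The contractor offers 15.06375 and keeps 30 − 15.06375 = 14.93625.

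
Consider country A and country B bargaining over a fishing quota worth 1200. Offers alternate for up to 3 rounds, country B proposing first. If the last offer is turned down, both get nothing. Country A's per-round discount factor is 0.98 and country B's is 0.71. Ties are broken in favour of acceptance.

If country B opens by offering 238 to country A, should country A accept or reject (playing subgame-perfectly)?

Reject

Round 3 (country B proposes): rejection yields 0 for country A; country B offers 0 and keeps 1200.
Round 2 (country A proposes): country B can get 1200 next round, worth 0.71 × 1200 = 852 now. Country A offers 852 and keeps 1200 − 852 = 348.
So by rejecting in round 1, country A gets 348 next round, worth 0.98 × 348 = 341.04 now.
Offer 238 < 341.04, so country A rejects.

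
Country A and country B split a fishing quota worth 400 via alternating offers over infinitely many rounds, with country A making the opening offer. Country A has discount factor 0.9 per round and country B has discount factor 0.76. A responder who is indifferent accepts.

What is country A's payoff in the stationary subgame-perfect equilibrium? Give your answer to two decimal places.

303.80

In a stationary SPE each proposer offers the other exactly their discounted continuation value.
If country A keeps x when proposing and country B keeps y when proposing, then x = 400 − 0.76y and y = 400 − 0.9x.
Solving: x = 400(1 − 0.76) / (1 − 0.9·0.76) = 96 / 0.316 ≈ 303.7975.
Country B gets 400 − 303.7975 ≈ 96.2025.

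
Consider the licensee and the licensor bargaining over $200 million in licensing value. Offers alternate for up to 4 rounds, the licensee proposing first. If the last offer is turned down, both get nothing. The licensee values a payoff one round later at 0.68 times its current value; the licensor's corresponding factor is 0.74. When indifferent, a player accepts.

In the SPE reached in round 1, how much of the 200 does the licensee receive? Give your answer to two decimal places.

78.17

Round 4 (the licensor proposes): the licensee will accept anything ≥ 0, so the licensor offers 0 and keeps 200.
Round 3 (the licensee proposes): the licensor can get 200 next round, worth 0.74 × 200 = 148 now, so the licensee offers 148, keeping 52.
Round 2 (the licensor proposes): the licensee can get 52 next round, worth 0.68 × 52 = 35.36 now. The licensor offers 35.36 and keeps 200 − 35.36 = 164.64.
Round 1 (the licensee proposes): the licensor can get 164.64 next round, worth 0.74 × 164.64 = 121.8336 now; the licensee offers that and keeps 78.1664.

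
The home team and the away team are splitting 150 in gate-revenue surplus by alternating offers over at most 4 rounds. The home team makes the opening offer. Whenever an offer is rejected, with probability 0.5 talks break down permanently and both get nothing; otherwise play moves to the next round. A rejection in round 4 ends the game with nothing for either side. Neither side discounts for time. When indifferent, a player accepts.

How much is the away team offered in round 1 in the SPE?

56.25

By backward induction:
Round 4 (the away team proposes): rejection yields 0 for the home team; the away team offers 0 and keeps 150.
Round 3 (the home team proposes): rejecting gives the away team an expected 0.5 × 150 = 75, so the home team offers 75, keeping 75.
Round 2 (the away team proposes): rejecting gives the home team an expected 0.5 × 75 = 37.5. The away team offers 37.5 and keeps 150 − 37.5 = 112.5.
Round 1 (the home team proposes): rejecting gives the away team an expected 0.5 × 112.5 = 56.25, so the home team offers 56.25, keeping 93.75.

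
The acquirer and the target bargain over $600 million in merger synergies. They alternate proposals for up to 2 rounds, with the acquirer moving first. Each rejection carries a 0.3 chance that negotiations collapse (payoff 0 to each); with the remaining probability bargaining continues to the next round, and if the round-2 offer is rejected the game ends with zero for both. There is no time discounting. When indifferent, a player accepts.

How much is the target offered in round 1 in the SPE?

Round 2 (the target proposes): the acquirer will accept anything ≥ 0, so the target offers 0 and keeps 600.
Round 1 (the acquirer proposes): rejecting gives the target an expected 0.7 × 600 = 420, so the acquirer offers 420, keeping 180.

420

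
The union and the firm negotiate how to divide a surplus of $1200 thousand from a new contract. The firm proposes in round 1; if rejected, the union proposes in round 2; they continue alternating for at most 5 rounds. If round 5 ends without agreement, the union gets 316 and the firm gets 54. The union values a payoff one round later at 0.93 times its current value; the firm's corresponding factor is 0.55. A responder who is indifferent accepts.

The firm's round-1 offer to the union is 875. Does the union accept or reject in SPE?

Accept

Round 5 (the firm proposes): the union gets 316 if talks fail, so the firm offers 316 and keeps 884.
Round 4 (the union proposes): the firm can get 884 next round, worth 0.55 × 884 = 486.2 now. The union offers 486.2 and keeps 1200 − 486.2 = 713.8.
Round 3 (the firm proposes): the union can get 713.8 next round, worth 0.93 × 713.8 = 663.834 now. The firm offers 663.834 and keeps 1200 − 663.834 = 536.166.
Round 2 (the union proposes): the firm can get 536.166 next round, worth 0.55 × 536.166 = 294.8913 now. The union offers 294.8913 and keeps 1200 − 294.8913 = 905.1087.
So by rejecting in round 1, the union gets 905.1087 next round, worth 0.93 × 905.1087 = 841.751091 now.
Offer 875 ≥ 841.751091, so the union accepts.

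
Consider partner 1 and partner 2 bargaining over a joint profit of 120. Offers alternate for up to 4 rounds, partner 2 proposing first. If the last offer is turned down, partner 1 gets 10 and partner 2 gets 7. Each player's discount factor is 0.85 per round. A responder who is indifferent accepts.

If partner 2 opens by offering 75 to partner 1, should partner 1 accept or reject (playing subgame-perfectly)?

Reject

Round 4 (partner 1 proposes): partner 2 gets 7 if talks fail, so partner 1 offers 7 and keeps 113.
Round 3 (partner 2 proposes): partner 1 can get 113 next round, worth 0.85 × 113 = 96.05 now, so partner 2 offers 96.05, keeping 23.95.
Round 2 (partner 1 proposes): partner 2 can get 23.95 next round, worth 0.85 × 23.95 = 20.3575 now. Partner 1 offers 20.3575 and keeps 120 − 20.3575 = 99.6425.
So by rejecting in round 1, partner 1 gets 99.6425 next round, worth 0.85 × 99.6425 = 84.696125 now.
Offer 75 < 84.696125, so partner 1 rejects.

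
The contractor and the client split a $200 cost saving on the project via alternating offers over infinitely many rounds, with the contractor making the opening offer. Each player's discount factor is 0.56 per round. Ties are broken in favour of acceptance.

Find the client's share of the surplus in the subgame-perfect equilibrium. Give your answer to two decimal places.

71.79

Let x be the contractor's share when the contractor proposes and y be the client's share when the client proposes.
The client accepts iff offered ≥ 0.56·y, so x = 200 − 0.56y. Symmetrically y = 200 − 0.56x.
Substituting: x = 200 − 0.56(200 − 0.56x), giving x(1 − 0.56·0.56) = 200(1 − 0.56).
So x = 200 × 0.44 / 0.6864 ≈ 128.2051, and the client receives 200 − x ≈ 71.7949.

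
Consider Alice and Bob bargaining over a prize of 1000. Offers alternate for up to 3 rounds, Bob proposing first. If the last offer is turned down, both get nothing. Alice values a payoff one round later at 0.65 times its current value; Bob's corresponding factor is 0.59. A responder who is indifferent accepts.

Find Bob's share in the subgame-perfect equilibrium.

733.5

Round 3 (Bob proposes): Alice will accept anything ≥ 0, so Bob offers 0 and keeps 1000.
Round 2 (Alice proposes): Bob can get 1000 next round, worth 0.59 × 1000 = 590 now; Alice offers that and keeps 410.
Round 1 (Bob proposes): Alice can get 410 next round, worth 0.65 × 410 = 266.5 now. Bob offers 266.5 and keeps 1000 − 266.5 = 733.5.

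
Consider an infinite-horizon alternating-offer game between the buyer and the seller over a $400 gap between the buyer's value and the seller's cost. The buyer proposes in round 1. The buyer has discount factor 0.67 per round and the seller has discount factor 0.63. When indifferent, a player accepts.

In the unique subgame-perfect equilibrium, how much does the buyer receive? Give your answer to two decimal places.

256.10

Let x be the buyer's share when the buyer proposes and y be the seller's share when the seller proposes.
The seller accepts iff offered ≥ 0.63·y, so x = 400 − 0.63y. Symmetrically y = 400 − 0.67x.
Substituting: x = 400 − 0.63(400 − 0.67x), giving x(1 − 0.67·0.63) = 400(1 − 0.63).
So x = 400 × 0.37 / 0.5779 ≈ 256.0997, and the seller receives 400 − x ≈ 143.9003.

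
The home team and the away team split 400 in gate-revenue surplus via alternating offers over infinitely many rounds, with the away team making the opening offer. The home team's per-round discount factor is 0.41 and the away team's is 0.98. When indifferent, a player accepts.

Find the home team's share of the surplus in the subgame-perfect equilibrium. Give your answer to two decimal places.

5.48

Let x be the away team's share when the away team proposes and y be the home team's share when the home team proposes.
The home team accepts iff offered ≥ 0.41·y, so x = 400 − 0.41y. Symmetrically y = 400 − 0.98x.
Substituting: x = 400 − 0.41(400 − 0.98x), giving x(1 − 0.98·0.41) = 400(1 − 0.41).
So x = 400 × 0.59 / 0.5982 ≈ 394.5169, and the home team receives 400 − x ≈ 5.4831.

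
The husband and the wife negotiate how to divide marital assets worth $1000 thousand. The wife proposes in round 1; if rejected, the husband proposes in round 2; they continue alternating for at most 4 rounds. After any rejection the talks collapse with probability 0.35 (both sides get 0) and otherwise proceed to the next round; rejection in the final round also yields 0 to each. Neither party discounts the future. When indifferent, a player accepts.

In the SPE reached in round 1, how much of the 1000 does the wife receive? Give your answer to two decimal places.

Round 4 (the husband proposes): the wife will accept anything ≥ 0, so the husband offers 0 and keeps 1000.
Round 3 (the wife proposes): rejecting gives the husband an expected 0.65 × 1000 = 650. The wife offers 650 and keeps 1000 − 650 = 350.
Round 2 (the husband proposes): rejecting gives the wife an expected 0.65 × 350 = 227.5; the husband offers that and keeps 772.5.
Round 1 (the wife proposes): rejecting gives the husband an expected 0.65 × 772.5 = 502.125. The wife offers 502.125 and keeps 1000 − 502.125 = 497.875.

497.88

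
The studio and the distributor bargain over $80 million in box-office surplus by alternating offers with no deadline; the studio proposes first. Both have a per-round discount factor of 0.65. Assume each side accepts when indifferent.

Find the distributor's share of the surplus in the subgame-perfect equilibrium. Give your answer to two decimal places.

Let x be the studio's share when the studio proposes and y be the distributor's share when the distributor proposes.
The distributor accepts iff offered ≥ 0.65·y, so x = 80 − 0.65y. Symmetrically y = 80 − 0.65x.
Substituting: x = 80 − 0.65(80 − 0.65x), giving x(1 − 0.65·0.65) = 80(1 − 0.65).
So x = 80 × 0.35 / 0.5775 ≈ 48.4848, and the distributor receives 80 − x ≈ 31.5152.

31.52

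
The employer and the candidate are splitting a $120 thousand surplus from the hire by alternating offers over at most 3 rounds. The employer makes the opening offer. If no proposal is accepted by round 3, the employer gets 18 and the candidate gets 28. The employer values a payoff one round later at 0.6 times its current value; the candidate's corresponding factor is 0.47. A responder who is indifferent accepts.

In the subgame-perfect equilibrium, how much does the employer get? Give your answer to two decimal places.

89.54

Round 3 (the employer proposes): the candidate gets 28 if talks fail, so the employer offers 28 and keeps 92.
Round 2 (the candidate proposes): the employer can get 92 next round, worth 0.6 × 92 = 55.2 now; the candidate offers that and keeps 64.8.
Round 1 (the employer proposes): the candidate can get 64.8 next round, worth 0.47 × 64.8 = 30.456 now, so the employer offers 30.456, keeping 89.544.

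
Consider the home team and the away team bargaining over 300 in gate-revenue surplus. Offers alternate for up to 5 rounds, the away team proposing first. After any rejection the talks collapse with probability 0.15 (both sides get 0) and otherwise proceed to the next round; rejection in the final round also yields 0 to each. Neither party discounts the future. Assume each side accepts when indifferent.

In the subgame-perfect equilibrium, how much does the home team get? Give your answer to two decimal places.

By backward induction:
Round 5 (the away team proposes): the home team will accept anything ≥ 0, so the away team offers 0 and keeps 300.
Round 4 (the home team proposes): rejecting gives the away team an expected 0.85 × 300 = 255; the home team offers that and keeps 45.
Round 3 (the away team proposes): rejecting gives the home team an expected 0.85 × 45 = 38.25. The away team offers 38.25 and keeps 300 − 38.25 = 261.75.
Round 2 (the home team proposes): rejecting gives the away team an expected 0.85 × 261.75 = 222.4875. The home team offers 222.4875 and keeps 300 − 222.4875 = 77.5125.
Round 1 (the away team proposes): rejecting gives the home team an expected 0.85 × 77.5125 = 65.885625. The away team offers 65.885625 and keeps 300 − 65.885625 = 234.114375.

65.89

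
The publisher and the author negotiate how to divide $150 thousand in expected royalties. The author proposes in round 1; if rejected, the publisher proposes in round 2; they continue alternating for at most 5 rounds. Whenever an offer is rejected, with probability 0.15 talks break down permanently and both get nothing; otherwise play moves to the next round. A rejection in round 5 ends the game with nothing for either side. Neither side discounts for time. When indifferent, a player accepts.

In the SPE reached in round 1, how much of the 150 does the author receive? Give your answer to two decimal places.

117.06

By backward induction:
Round 5 (the author proposes): rejection yields 0 for the publisher; the author offers 0 and keeps 150.
Round 4 (the publisher proposes): rejecting gives the author an expected 0.85 × 150 = 127.5, so the publisher offers 127.5, keeping 22.5.
Round 3 (the author proposes): rejecting gives the publisher an expected 0.85 × 22.5 = 19.125; the author offers that and keeps 130.875.
Round 2 (the publisher proposes): rejecting gives the author an expected 0.85 × 130.875 = 111.24375; the publisher offers that and keeps 38.75625.
Round 1 (the author proposes): rejecting gives the publisher an expected 0.85 × 38.75625 = 32.9428125; the author offers that and keeps 117.0571875.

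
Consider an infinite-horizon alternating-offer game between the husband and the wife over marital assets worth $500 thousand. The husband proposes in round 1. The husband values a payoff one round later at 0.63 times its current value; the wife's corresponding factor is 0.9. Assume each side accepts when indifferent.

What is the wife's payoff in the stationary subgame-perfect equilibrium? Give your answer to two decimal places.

Let x be the husband's share when the husband proposes and y be the wife's share when the wife proposes.
The wife accepts iff offered ≥ 0.9·y, so x = 500 − 0.9y. Symmetrically y = 500 − 0.63x.
Substituting: x = 500 − 0.9(500 − 0.63x), giving x(1 − 0.63·0.9) = 500(1 − 0.9).
So x = 500 × 0.1 / 0.433 ≈ 115.4734, and the wife receives 500 − x ≈ 384.5266.

384.53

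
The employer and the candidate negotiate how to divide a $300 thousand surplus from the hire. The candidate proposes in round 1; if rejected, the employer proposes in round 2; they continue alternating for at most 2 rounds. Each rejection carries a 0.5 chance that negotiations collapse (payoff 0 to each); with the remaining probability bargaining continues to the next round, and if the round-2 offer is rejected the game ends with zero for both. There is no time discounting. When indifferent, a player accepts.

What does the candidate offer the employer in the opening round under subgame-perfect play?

Round 2 (the employer proposes): the candidate will accept anything ≥ 0, so the employer offers 0 and keeps 300.
Round 1 (the candidate proposes): rejecting gives the employer an expected 0.5 × 300 = 150; the candidate offers that and keeps 150.

150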